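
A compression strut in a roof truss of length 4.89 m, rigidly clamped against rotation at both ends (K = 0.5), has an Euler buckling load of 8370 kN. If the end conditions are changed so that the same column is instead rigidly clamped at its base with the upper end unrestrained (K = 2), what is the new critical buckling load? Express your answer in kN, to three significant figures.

P_cr ∝ 1/K², so P_cr,new = P_cr,old × (K_old/K_new)² = 8370 × (0.5/2)²
= 8370 × 0.06250 = 523 kN

P_cr ≈ 523 kN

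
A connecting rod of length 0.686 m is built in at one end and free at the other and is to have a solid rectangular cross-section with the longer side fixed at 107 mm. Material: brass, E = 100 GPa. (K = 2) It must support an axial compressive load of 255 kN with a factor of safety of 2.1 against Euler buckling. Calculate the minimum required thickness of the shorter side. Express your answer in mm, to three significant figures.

b ≈ 48.6 mm

Required P_cr = n·P = 2.1 × 255 = 535.5 kN
L_e = K·L = 2 × 0.686 = 1.372 m
Required I = P_cr·L_e²/(π²E) = 5.355×10^5 × 1.372² / (π² × 1.00×10^11) = 1.021×10^-6 m⁴
I_req = 1.021×10^6 mm⁴
Rectangle, weak axis: I_min = h·b³/12 with h = 107 mm fixed  ⇒  b = (12I/h)^(1/3) = 48.6 mm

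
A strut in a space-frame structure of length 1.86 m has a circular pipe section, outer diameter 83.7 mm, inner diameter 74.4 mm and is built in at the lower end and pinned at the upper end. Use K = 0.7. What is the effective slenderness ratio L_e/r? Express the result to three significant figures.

d_o = 83.7 mm, d_i = 74.4 mm
I = π(d_o⁴ − d_i⁴)/64 = π(83.7⁴ − 74.40⁴)/64 = 9.051×10^5 mm⁴
A = 1.155×10^3 mm²;  r_min = √(I/A) = √(9.051×10^5/1.155×10^3) = 28.00 mm
L_e = K·L = 0.7 × 1.86 m = 1.302 m = 1302.0 mm
λ = L_e / r_min = 1302.0 / 28.00 = 46.5

λ ≈ 46.5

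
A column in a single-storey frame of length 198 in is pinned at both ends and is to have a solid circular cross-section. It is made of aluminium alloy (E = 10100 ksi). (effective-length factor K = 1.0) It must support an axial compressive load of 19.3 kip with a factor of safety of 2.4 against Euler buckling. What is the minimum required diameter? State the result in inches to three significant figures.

d ≈ 4.39 in

Required P_cr = n·P = 2.4 × 19.3 = 46.32 kip
L_e = K·L = 1 × 198 = 198.0 in
Required I = P_cr·L_e²/(π²E) = 4.632×10^4 × 198.0² / (π² × 1.01×10^7) = 18.22 in⁴
Solid circle: I = πd⁴/64  ⇒  d = (64I/π)^(1/4) = (64×18.22/π)^(1/4) = 4.39 in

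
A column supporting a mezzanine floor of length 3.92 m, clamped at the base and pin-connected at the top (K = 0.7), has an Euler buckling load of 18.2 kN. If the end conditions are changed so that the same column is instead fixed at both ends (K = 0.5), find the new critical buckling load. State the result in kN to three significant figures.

P_cr ∝ 1/K², so P_cr,new = P_cr,old × (K_old/K_new)² = 18.2 × (0.7/0.5)²
= 18.2 × 1.960 = 35.7 kN

P_cr ≈ 35.7 kN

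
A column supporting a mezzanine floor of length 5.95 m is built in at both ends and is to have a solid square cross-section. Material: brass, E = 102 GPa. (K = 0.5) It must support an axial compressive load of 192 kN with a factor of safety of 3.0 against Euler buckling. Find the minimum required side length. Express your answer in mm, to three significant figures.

Required P_cr = n·P = 3.0 × 192 = 576.0 kN
L_e = K·L = 0.5 × 5.95 = 2.975 m
Required I = P_cr·L_e²/(π²E) = 5.760×10^5 × 2.975² / (π² × 1.02×10^11) = 5.064×10^-6 m⁴
I_req = 5.064×10^6 mm⁴
Solid square: I = a⁴/12  ⇒  a = (12I)^(1/4) = (12×5.064×10^6)^(1/4) = 88.3 mm

a ≈ 88.3 mm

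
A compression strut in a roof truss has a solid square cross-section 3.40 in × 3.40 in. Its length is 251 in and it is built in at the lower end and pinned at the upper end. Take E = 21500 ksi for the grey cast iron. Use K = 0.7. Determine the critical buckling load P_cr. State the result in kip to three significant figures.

I = a⁴/12 = 3.40⁴/12 = 11.14 in⁴
Effective length L_e = K·L = 0.7 × 251 = 175.7 in
P_cr = π²EI / L_e² = π² × 21500×10³ × 11.14 / 175.7² = 7.655×10^4 lb

P_cr ≈ 76.5 kip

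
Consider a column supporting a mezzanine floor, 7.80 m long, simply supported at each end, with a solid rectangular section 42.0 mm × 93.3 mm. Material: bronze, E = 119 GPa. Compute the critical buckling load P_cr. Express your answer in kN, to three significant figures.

P_cr ≈ 11.1 kN

Buckling occurs about the weak axis: I_min = h·b³/12 with b = 42.0 mm (the shorter side).
I_min = 93.3×42.0³/12 = 5.760×10^5 mm⁴
I = 5.760×10^5 mm⁴ = 5.760×10^-7 m⁴
Effective length L_e = K·L = 1 × 7.80 = 7.800 m
P_cr = π²EI / L_e² = π² × 119×10⁹ × 5.760×10^-7 / 7.800² = 1.112×10^4 N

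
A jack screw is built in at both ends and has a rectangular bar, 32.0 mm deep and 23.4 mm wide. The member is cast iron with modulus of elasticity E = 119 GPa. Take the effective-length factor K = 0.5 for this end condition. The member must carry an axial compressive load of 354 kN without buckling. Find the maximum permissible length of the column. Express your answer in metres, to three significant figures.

Buckling occurs about the weak axis: I_min = h·b³/12 with b = 23.4 mm (the shorter side).
I_min = 32.0×23.4³/12 = 3.417×10^4 mm⁴
I = 3.417×10^-8 m⁴
At the buckling limit P_cr = P = 3.540×10^5 N
From P_cr = π²EI/(K·L)²:  L = (1/K)·√(π²EI/P_cr) = (1/0.5)·√(π²×1.19×10^11×3.417×10^-8/3.540×10^5)
L = 0.673 m

L_max ≈ 0.673 m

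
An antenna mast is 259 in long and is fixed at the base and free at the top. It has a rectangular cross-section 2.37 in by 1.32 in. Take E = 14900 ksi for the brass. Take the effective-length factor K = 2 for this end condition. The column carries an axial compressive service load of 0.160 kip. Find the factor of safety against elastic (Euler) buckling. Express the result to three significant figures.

Buckling occurs about the weak axis: I_min = h·b³/12 with b = 1.32 in (the shorter side).
I_min = 2.37×1.32³/12 = 0.4542 in⁴
Effective length L_e = K·L = 2 × 259 = 518.0 in
P_cr = π²EI / L_e² = π² × 14900×10³ × 0.4542 / 518.0² = 249.0 lb
Factor of safety n = P_cr / P = 0.24895 / 0.160 = 1.56

n ≈ 1.56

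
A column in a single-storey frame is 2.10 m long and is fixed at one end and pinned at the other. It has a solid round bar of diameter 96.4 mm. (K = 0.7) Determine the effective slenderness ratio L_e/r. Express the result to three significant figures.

λ ≈ 61.0

For a solid circle r = d/4 = 96.4/4 = 24.10 mm
L_e = K·L = 0.7 × 2.10 m = 1.470 m = 1470.0 mm
λ = L_e / r_min = 1470.0 / 24.10 = 61.0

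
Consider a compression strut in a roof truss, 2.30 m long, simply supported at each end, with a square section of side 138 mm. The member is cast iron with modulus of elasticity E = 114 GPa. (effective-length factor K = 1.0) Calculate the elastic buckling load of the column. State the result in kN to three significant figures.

P_cr ≈ 6430 kN

I = a⁴/12 = 138⁴/12 = 3.022×10^7 mm⁴
I = 3.022×10^7 mm⁴ = 3.022×10^-5 m⁴
Effective length L_e = K·L = 1 × 2.30 = 2.300 m
P_cr = π²EI / L_e² = π² × 114×10⁹ × 3.022×10^-5 / 2.300² = 6.428×10^6 N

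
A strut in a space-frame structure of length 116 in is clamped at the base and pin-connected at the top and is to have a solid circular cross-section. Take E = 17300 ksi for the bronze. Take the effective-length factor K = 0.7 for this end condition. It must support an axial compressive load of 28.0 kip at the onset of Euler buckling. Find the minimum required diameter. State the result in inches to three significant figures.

d ≈ 2.17 in

L_e = K·L = 0.7 × 116 = 81.20 in
Required I = P_cr·L_e²/(π²E) = 2.800×10^4 × 81.20² / (π² × 1.73×10^7) = 1.081 in⁴
Solid circle: I = πd⁴/64  ⇒  d = (64I/π)^(1/4) = (64×1.081/π)^(1/4) = 2.17 in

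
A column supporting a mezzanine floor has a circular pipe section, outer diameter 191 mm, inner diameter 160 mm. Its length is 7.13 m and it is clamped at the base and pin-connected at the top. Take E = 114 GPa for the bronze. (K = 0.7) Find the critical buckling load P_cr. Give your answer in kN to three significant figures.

d_o = 191 mm, d_i = 160 mm
I = π(d_o⁴ − d_i⁴)/64 = π(191⁴ − 160.0⁴)/64 = 3.316×10^7 mm⁴
I = 3.316×10^7 mm⁴ = 3.316×10^-5 m⁴
Effective length L_e = K·L = 0.7 × 7.13 = 4.991 m
P_cr = π²EI / L_e² = π² × 114×10⁹ × 3.316×10^-5 / 4.991² = 1.498×10^6 N

P_cr ≈ 1500 kN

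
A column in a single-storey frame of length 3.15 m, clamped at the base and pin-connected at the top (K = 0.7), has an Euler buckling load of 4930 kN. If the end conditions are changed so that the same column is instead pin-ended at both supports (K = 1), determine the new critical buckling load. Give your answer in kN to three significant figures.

P_cr ≈ 2420 kN

P_cr ∝ 1/K², so P_cr,new = P_cr,old × (K_old/K_new)² = 4930 × (0.7/1)²
= 4930 × 0.4900 = 2420 kN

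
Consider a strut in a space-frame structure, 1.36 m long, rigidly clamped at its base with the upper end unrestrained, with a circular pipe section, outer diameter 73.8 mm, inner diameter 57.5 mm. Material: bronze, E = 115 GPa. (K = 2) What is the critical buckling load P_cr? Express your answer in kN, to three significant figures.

d_o = 73.8 mm, d_i = 57.5 mm
I = π(d_o⁴ − d_i⁴)/64 = π(73.8⁴ − 57.50⁴)/64 = 9.195×10^5 mm⁴
I = 9.195×10^5 mm⁴ = 9.195×10^-7 m⁴
Effective length L_e = K·L = 2 × 1.36 = 2.720 m
P_cr = π²EI / L_e² = π² × 115×10⁹ × 9.195×10^-7 / 2.720² = 1.411×10^5 N

P_cr ≈ 141 kN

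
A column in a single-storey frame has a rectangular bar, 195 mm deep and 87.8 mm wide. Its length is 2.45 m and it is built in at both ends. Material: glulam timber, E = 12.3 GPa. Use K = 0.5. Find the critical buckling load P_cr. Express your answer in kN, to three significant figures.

Buckling occurs about the weak axis: I_min = h·b³/12 with b = 87.8 mm (the shorter side).
I_min = 195×87.8³/12 = 1.100×10^7 mm⁴
I = 1.100×10^7 mm⁴ = 1.100×10^-5 m⁴
Effective length L_e = K·L = 0.5 × 2.45 = 1.225 m
P_cr = π²EI / L_e² = π² × 12.3×10⁹ × 1.100×10^-5 / 1.225² = 8.898×10^5 N

P_cr ≈ 890 kN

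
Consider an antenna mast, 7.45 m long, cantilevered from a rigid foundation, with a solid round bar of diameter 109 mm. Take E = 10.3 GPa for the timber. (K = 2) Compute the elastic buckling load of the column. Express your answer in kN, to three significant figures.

I = πd⁴/64 = π×109⁴/64 = 6.929×10^6 mm⁴
I = 6.929×10^6 mm⁴ = 6.929×10^-6 m⁴
Effective length L_e = K·L = 2 × 7.45 = 14.90 m
P_cr = π²EI / L_e² = π² × 10.3×10⁹ × 6.929×10^-6 / 14.90² = 3.173×10^3 N

P_cr ≈ 3.17 kN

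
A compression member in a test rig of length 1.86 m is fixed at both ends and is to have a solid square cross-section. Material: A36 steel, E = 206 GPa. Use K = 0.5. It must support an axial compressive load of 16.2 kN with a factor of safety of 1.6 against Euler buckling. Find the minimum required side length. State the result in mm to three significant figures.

Required P_cr = n·P = 1.6 × 16.2 = 25.92 kN
L_e = K·L = 0.5 × 1.86 = 0.9300 m
Required I = P_cr·L_e²/(π²E) = 2.592×10^4 × 0.9300² / (π² × 2.06×10^11) = 1.103×10^-8 m⁴
I_req = 1.103×10^4 mm⁴
Solid square: I = a⁴/12  ⇒  a = (12I)^(1/4) = (12×1.103×10^4)^(1/4) = 19.1 mm

a ≈ 19.1 mm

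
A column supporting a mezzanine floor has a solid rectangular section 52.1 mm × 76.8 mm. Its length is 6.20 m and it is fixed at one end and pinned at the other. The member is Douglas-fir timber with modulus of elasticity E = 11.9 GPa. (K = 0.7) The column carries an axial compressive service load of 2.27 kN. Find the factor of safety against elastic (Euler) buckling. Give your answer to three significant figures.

Buckling occurs about the weak axis: I_min = h·b³/12 with b = 52.1 mm (the shorter side).
I_min = 76.8×52.1³/12 = 9.051×10^5 mm⁴
I = 9.051×10^5 mm⁴ = 9.051×10^-7 m⁴
Effective length L_e = K·L = 0.7 × 6.20 = 4.340 m
P_cr = π²EI / L_e² = π² × 11.9×10⁹ × 9.051×10^-7 / 4.340² = 5.644×10^3 N
Factor of safety n = P_cr / P = 5.6437 / 2.27 = 2.49

n ≈ 2.49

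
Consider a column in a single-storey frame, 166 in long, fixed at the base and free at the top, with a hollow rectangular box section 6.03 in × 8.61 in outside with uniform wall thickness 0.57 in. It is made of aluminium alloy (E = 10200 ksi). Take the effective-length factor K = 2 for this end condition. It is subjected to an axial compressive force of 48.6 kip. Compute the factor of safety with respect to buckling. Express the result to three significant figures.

n ≈ 1.59

Inner dimensions: h_i = 8.61 − 2×0.57 = 7.470 in, b_i = 6.03 − 2×0.57 = 4.890 in
Weak-axis I_min = (h_o·b_o³ − h_i·b_i³)/12 with b_o = 6.03, b_i = 4.890 in (shorter outer/inner sides).
I_min = (8.61×6.03³ − 7.470×4.890³)/12 = 84.53 in⁴
Effective length L_e = K·L = 2 × 166 = 332.0 in
P_cr = π²EI / L_e² = π² × 10200×10³ × 84.53 / 332.0² = 7.720×10^4 lb
Factor of safety n = P_cr / P = 77.201 / 48.6 = 1.59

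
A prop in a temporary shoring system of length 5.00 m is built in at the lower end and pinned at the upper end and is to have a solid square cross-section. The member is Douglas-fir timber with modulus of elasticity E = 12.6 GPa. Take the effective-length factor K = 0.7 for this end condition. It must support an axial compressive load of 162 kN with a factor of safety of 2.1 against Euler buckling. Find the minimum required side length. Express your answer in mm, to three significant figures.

a ≈ 142 mm

Required P_cr = n·P = 2.1 × 162 = 340.2 kN
L_e = K·L = 0.7 × 5.00 = 3.500 m
Required I = P_cr·L_e²/(π²E) = 3.402×10^5 × 3.500² / (π² × 1.26×10^10) = 3.351×10^-5 m⁴
I_req = 3.351×10^7 mm⁴
Solid square: I = a⁴/12  ⇒  a = (12I)^(1/4) = (12×3.351×10^7)^(1/4) = 142 mm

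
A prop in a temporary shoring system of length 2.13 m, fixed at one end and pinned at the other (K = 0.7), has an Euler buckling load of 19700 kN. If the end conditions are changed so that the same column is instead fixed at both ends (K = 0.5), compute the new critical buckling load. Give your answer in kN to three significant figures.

P_cr ≈ 38600 kN

P_cr ∝ 1/K², so P_cr,new = P_cr,old × (K_old/K_new)² = 19700 × (0.7/0.5)²
= 19700 × 1.960 = 38600 kN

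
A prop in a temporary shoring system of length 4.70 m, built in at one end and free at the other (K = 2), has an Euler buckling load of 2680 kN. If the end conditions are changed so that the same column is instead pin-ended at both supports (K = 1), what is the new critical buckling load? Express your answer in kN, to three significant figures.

P_cr ∝ 1/K², so P_cr,new = P_cr,old × (K_old/K_new)² = 2680 × (2/1)²
= 2680 × 4.000 = 10700 kN

P_cr ≈ 10700 kN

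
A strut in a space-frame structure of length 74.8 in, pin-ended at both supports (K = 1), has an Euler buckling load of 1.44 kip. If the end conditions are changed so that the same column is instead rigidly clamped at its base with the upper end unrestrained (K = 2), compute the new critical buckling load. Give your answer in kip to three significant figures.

P_cr ≈ 0.360 kip

P_cr ∝ 1/K², so P_cr,new = P_cr,old × (K_old/K_new)² = 1.44 × (1/2)²
= 1.44 × 0.2500 = 0.360 kip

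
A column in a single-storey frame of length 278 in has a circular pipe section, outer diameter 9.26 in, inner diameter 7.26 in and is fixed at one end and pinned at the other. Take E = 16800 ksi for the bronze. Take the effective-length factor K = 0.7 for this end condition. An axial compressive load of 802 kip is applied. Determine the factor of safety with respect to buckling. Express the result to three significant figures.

d_o = 9.26 in, d_i = 7.26 in
I = π(d_o⁴ − d_i⁴)/64 = π(9.26⁴ − 7.260⁴)/64 = 224.6 in⁴
Effective length L_e = K·L = 0.7 × 278 = 194.6 in
P_cr = π²EI / L_e² = π² × 16800×10³ × 224.6 / 194.6² = 9.832×10^5 lb
Factor of safety n = P_cr / P = 983.20 / 802 = 1.23

n ≈ 1.23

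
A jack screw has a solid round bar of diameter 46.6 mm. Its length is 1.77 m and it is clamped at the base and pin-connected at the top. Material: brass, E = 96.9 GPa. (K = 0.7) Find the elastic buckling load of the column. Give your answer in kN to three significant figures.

I = πd⁴/64 = π×46.6⁴/64 = 2.315×10^5 mm⁴
I = 2.315×10^5 mm⁴ = 2.315×10^-7 m⁴
Effective length L_e = K·L = 0.7 × 1.77 = 1.239 m
P_cr = π²EI / L_e² = π² × 96.9×10⁹ × 2.315×10^-7 / 1.239² = 1.442×10^5 N

P_cr ≈ 144 kN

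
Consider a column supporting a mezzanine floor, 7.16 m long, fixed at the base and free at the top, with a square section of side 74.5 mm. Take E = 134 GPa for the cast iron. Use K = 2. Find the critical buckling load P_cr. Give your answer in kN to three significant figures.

I = a⁴/12 = 74.5⁴/12 = 2.567×10^6 mm⁴
I = 2.567×10^6 mm⁴ = 2.567×10^-6 m⁴
Effective length L_e = K·L = 2 × 7.16 = 14.32 m
P_cr = π²EI / L_e² = π² × 134×10⁹ × 2.567×10^-6 / 14.32² = 1.656×10^4 N

P_cr ≈ 16.6 kN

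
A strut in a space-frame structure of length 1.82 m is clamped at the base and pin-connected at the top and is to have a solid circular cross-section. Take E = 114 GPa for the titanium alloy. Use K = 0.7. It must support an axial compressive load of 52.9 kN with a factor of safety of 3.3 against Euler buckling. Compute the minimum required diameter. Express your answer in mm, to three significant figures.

Required P_cr = n·P = 3.3 × 52.9 = 174.6 kN
L_e = K·L = 0.7 × 1.82 = 1.274 m
Required I = P_cr·L_e²/(π²E) = 1.746×10^5 × 1.274² / (π² × 1.14×10^11) = 2.518×10^-7 m⁴
I_req = 2.518×10^5 mm⁴
Solid circle: I = πd⁴/64  ⇒  d = (64I/π)^(1/4) = (64×2.518×10^5/π)^(1/4) = 47.6 mm

d ≈ 47.6 mm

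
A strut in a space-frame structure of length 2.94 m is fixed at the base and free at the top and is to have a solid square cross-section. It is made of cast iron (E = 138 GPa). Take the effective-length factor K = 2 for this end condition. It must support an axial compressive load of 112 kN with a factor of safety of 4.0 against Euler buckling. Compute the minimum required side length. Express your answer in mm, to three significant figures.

a ≈ 108 mm

Required P_cr = n·P = 4.0 × 112 = 448.0 kN
L_e = K·L = 2 × 2.94 = 5.880 m
Required I = P_cr·L_e²/(π²E) = 4.480×10^5 × 5.880² / (π² × 1.38×10^11) = 1.137×10^-5 m⁴
I_req = 1.137×10^7 mm⁴
Solid square: I = a⁴/12  ⇒  a = (12I)^(1/4) = (12×1.137×10^7)^(1/4) = 108 mm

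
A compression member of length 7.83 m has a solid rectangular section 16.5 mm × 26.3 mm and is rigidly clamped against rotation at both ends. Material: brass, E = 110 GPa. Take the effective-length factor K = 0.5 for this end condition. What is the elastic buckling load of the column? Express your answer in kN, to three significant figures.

P_cr ≈ 0.697 kN

Buckling occurs about the weak axis: I_min = h·b³/12 with b = 16.5 mm (the shorter side).
I_min = 26.3×16.5³/12 = 9.845×10^3 mm⁴
I = 9.845×10^3 mm⁴ = 9.845×10^-9 m⁴
Effective length L_e = K·L = 0.5 × 7.83 = 3.915 m
P_cr = π²EI / L_e² = π² × 110×10⁹ × 9.845×10^-9 / 3.915² = 697.4 N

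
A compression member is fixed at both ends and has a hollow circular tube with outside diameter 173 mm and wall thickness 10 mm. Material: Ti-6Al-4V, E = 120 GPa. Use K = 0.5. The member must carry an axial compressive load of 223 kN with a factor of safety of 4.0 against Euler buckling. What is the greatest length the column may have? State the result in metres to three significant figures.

Inner diameter d_i = 173 − 2×10 = 153.0 mm
I = π(d_o⁴ − d_i⁴)/64 = π(173⁴ − 153.0⁴)/64 = 1.707×10^7 mm⁴
I = 1.707×10^-5 m⁴
Required critical load P_cr = n·P = 4.0 × 223 = 892.0 kN = 8.920×10^5 N
From P_cr = π²EI/(K·L)²:  L = (1/K)·√(π²EI/P_cr) = (1/0.5)·√(π²×1.20×10^11×1.707×10^-5/8.920×10^5)
L = 9.52 m

L_max ≈ 9.52 m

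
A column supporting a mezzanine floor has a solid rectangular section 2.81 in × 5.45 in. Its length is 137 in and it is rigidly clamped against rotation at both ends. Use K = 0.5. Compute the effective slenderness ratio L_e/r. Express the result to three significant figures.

λ ≈ 84.4

For a rectangle r_min = b/√12 = 2.81/√12 = 0.8112 in
L_e = K·L = 0.5 × 137 = 68.50 in
λ = L_e / r_min = 68.500 / 0.8112 = 84.4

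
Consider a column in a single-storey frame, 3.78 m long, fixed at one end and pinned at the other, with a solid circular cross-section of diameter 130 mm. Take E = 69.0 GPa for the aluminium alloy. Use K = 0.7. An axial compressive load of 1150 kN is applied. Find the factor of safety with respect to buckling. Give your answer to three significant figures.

n ≈ 1.19

I = πd⁴/64 = π×130⁴/64 = 1.402×10^7 mm⁴
I = 1.402×10^7 mm⁴ = 1.402×10^-5 m⁴
Effective length L_e = K·L = 0.7 × 3.78 = 2.646 m
P_cr = π²EI / L_e² = π² × 69.0×10⁹ × 1.402×10^-5 / 2.646² = 1.364×10^6 N
Factor of safety n = P_cr / P = 1363.7 / 1150 = 1.19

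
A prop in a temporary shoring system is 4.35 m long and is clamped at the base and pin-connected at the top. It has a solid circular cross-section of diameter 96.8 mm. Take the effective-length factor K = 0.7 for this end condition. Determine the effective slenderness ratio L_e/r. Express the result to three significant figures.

For a solid circle r = d/4 = 96.8/4 = 24.20 mm
L_e = K·L = 0.7 × 4.35 m = 3.045 m = 3045.0 mm
λ = L_e / r_min = 3045.0 / 24.20 = 126

λ ≈ 126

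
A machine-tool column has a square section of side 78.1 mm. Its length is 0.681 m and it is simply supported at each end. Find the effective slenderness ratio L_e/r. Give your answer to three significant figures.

λ ≈ 30.2

For a square r = a/√12 = 78.1/√12 = 22.55 mm
L_e = K·L = 1 × 0.681 m = 0.6810 m = 681.00 mm
λ = L_e / r_min = 681.00 / 22.55 = 30.2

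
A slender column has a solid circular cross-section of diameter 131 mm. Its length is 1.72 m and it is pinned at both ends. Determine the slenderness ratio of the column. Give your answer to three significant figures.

λ ≈ 52.5

I = πd⁴/64 = π×131⁴/64 = 1.446×10^7 mm⁴
A = 1.348×10^4 mm²;  r_min = √(I/A) = √(1.446×10^7/1.348×10^4) = 32.75 mm
L_e = K·L = 1 × 1.72 m = 1.720 m = 1720.0 mm
λ = L_e / r_min = 1720.0 / 32.75 = 52.5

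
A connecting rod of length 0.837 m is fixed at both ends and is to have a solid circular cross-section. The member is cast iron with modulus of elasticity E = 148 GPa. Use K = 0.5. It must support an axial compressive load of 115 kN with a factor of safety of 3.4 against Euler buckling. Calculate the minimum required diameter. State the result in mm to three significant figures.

d ≈ 31.3 mm

Required P_cr = n·P = 3.4 × 115 = 391.0 kN
L_e = K·L = 0.5 × 0.837 = 0.4185 m
Required I = P_cr·L_e²/(π²E) = 3.910×10^5 × 0.4185² / (π² × 1.48×10^11) = 4.688×10^-8 m⁴
I_req = 4.688×10^4 mm⁴
Solid circle: I = πd⁴/64  ⇒  d = (64I/π)^(1/4) = (64×4.688×10^4/π)^(1/4) = 31.3 mm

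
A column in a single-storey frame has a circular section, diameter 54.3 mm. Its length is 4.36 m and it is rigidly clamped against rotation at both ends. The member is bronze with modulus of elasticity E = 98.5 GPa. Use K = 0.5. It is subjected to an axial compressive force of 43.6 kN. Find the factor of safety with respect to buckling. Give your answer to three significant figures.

I = πd⁴/64 = π×54.3⁴/64 = 4.267×10^5 mm⁴
I = 4.267×10^5 mm⁴ = 4.267×10^-7 m⁴
Effective length L_e = K·L = 0.5 × 4.36 = 2.180 m
P_cr = π²EI / L_e² = π² × 98.5×10⁹ × 4.267×10^-7 / 2.180² = 8.730×10^4 N
Factor of safety n = P_cr / P = 87.296 / 43.6 = 2.00

n ≈ 2.00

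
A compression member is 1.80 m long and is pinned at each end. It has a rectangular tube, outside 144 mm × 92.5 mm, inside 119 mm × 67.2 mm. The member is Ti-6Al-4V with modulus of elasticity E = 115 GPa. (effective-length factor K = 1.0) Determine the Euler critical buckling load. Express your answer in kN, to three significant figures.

P_cr ≈ 2270 kN

Weak-axis I_min = (h_o·b_o³ − h_i·b_i³)/12 with b_o = 92.5, b_i = 67.20 mm (shorter outer/inner sides).
I_min = (144×92.5³ − 119.0×67.20³)/12 = 6.488×10^6 mm⁴
I = 6.488×10^6 mm⁴ = 6.488×10^-6 m⁴
Effective length L_e = K·L = 1 × 1.80 = 1.800 m
P_cr = π²EI / L_e² = π² × 115×10⁹ × 6.488×10^-6 / 1.800² = 2.273×10^6 N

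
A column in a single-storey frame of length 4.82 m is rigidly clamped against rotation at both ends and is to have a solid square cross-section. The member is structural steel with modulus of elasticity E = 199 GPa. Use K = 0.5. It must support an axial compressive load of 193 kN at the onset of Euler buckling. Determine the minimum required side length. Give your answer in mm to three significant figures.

L_e = K·L = 0.5 × 4.82 = 2.410 m
Required I = P_cr·L_e²/(π²E) = 1.930×10^5 × 2.410² / (π² × 1.99×10^11) = 5.707×10^-7 m⁴
I_req = 5.707×10^5 mm⁴
Solid square: I = a⁴/12  ⇒  a = (12I)^(1/4) = (12×5.707×10^5)^(1/4) = 51.2 mm

a ≈ 51.2 mm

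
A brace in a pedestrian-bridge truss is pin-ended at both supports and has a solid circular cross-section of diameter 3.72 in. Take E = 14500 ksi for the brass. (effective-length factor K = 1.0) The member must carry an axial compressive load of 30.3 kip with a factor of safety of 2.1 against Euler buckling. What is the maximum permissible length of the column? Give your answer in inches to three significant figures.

I = πd⁴/64 = π×3.72⁴/64 = 9.400 in⁴
Required critical load P_cr = n·P = 2.1 × 30.3 = 63.63 kip = 6.363×10^4 lb
From P_cr = π²EI/(K·L)²:  L = (1/K)·√(π²EI/P_cr) = (1/1)·√(π²×1.45×10^7×9.400/6.363×10^4)
L = 145 in

L_max ≈ 145 in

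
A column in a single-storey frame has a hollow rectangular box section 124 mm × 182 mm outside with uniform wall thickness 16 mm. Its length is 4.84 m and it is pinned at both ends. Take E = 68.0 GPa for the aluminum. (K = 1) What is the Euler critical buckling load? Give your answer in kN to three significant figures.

Inner dimensions: h_i = 182 − 2×16 = 150.0 mm, b_i = 124 − 2×16 = 92.00 mm
Weak-axis I_min = (h_o·b_o³ − h_i·b_i³)/12 with b_o = 124, b_i = 92.00 mm (shorter outer/inner sides).
I_min = (182×124³ − 150.0×92.00³)/12 = 1.918×10^7 mm⁴
I = 1.918×10^7 mm⁴ = 1.918×10^-5 m⁴
Effective length L_e = K·L = 1 × 4.84 = 4.840 m
P_cr = π²EI / L_e² = π² × 68.0×10⁹ × 1.918×10^-5 / 4.840² = 5.496×10^5 N

P_cr ≈ 550 kN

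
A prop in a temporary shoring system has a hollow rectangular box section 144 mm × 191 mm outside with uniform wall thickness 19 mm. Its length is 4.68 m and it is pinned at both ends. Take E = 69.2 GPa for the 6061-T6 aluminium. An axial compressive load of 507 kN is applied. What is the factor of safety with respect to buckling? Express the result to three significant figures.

Inner dimensions: h_i = 191 − 2×19 = 153.0 mm, b_i = 144 − 2×19 = 106.0 mm
Weak-axis I_min = (h_o·b_o³ − h_i·b_i³)/12 with b_o = 144, b_i = 106.0 mm (shorter outer/inner sides).
I_min = (191×144³ − 153.0×106.0³)/12 = 3.234×10^7 mm⁴
I = 3.234×10^7 mm⁴ = 3.234×10^-5 m⁴
Effective length L_e = K·L = 1 × 4.68 = 4.680 m
P_cr = π²EI / L_e² = π² × 69.2×10⁹ × 3.234×10^-5 / 4.680² = 1.008×10^6 N
Factor of safety n = P_cr / P = 1008.5 / 507 = 1.99

n ≈ 1.99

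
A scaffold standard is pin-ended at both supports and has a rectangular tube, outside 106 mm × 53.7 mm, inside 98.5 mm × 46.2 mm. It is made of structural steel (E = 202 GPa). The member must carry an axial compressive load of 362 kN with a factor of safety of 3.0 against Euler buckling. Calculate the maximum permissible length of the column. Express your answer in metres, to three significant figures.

L_max ≈ 1.01 m

Weak-axis I_min = (h_o·b_o³ − h_i·b_i³)/12 with b_o = 53.7, b_i = 46.20 mm (shorter outer/inner sides).
I_min = (106×53.7³ − 98.50×46.20³)/12 = 5.584×10^5 mm⁴
I = 5.584×10^-7 m⁴
Required critical load P_cr = n·P = 3.0 × 362 = 1086 kN = 1.086×10^6 N
From P_cr = π²EI/(K·L)²:  L = (1/K)·√(π²EI/P_cr) = (1/1)·√(π²×2.02×10^11×5.584×10^-7/1.086×10^6)
L = 1.01 m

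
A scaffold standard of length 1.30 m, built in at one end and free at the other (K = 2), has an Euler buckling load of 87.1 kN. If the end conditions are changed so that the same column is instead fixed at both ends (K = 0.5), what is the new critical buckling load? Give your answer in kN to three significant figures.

P_cr ≈ 1390 kN

P_cr ∝ 1/K², so P_cr,new = P_cr,old × (K_old/K_new)² = 87.1 × (2/0.5)²
= 87.1 × 16.00 = 1390 kN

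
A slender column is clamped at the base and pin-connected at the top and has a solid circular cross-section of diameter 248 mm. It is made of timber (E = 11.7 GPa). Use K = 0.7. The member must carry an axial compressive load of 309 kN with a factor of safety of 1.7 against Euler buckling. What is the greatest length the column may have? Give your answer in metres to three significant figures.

L_max ≈ 9.13 m

I = πd⁴/64 = π×248⁴/64 = 1.857×10^8 mm⁴
I = 1.857×10^-4 m⁴
Required critical load P_cr = n·P = 1.7 × 309 = 525.3 kN = 5.253×10^5 N
From P_cr = π²EI/(K·L)²:  L = (1/K)·√(π²EI/P_cr) = (1/0.7)·√(π²×1.17×10^10×1.857×10^-4/5.253×10^5)
L = 9.13 m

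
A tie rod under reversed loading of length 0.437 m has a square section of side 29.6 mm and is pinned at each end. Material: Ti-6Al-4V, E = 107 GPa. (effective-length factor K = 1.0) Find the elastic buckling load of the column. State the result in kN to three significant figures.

I = a⁴/12 = 29.6⁴/12 = 6.397×10^4 mm⁴
I = 6.397×10^4 mm⁴ = 6.397×10^-8 m⁴
Effective length L_e = K·L = 1 × 0.437 = 0.4370 m
P_cr = π²EI / L_e² = π² × 107×10⁹ × 6.397×10^-8 / 0.4370² = 3.538×10^5 N

P_cr ≈ 354 kN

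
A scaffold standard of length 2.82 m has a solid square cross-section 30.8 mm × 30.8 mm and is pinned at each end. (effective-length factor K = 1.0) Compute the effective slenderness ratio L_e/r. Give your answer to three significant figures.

For a square r = a/√12 = 30.8/√12 = 8.891 mm
L_e = K·L = 1 × 2.82 m = 2.820 m = 2820.0 mm
λ = L_e / r_min = 2820.0 / 8.891 = 317

λ ≈ 317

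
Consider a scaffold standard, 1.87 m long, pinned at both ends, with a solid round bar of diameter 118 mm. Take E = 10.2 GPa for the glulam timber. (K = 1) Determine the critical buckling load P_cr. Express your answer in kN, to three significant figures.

P_cr ≈ 274 kN

I = πd⁴/64 = π×118⁴/64 = 9.517×10^6 mm⁴
I = 9.517×10^6 mm⁴ = 9.517×10^-6 m⁴
Effective length L_e = K·L = 1 × 1.87 = 1.870 m
P_cr = π²EI / L_e² = π² × 10.2×10⁹ × 9.517×10^-6 / 1.870² = 2.740×10^5 N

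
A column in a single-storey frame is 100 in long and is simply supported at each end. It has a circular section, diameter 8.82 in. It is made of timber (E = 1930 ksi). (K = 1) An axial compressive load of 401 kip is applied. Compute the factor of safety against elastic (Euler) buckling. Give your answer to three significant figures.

n ≈ 1.41

I = πd⁴/64 = π×8.82⁴/64 = 297.1 in⁴
Effective length L_e = K·L = 1 × 100 = 100.0 in
P_cr = π²EI / L_e² = π² × 1930×10³ × 297.1 / 100.0² = 5.658×10^5 lb
Factor of safety n = P_cr / P = 565.85 / 401 = 1.41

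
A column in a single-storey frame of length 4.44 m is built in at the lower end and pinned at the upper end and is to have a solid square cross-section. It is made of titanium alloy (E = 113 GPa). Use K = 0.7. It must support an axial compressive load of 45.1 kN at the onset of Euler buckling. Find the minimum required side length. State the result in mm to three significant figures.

a ≈ 46.5 mm

L_e = K·L = 0.7 × 4.44 = 3.108 m
Required I = P_cr·L_e²/(π²E) = 4.510×10^4 × 3.108² / (π² × 1.13×10^11) = 3.906×10^-7 m⁴
I_req = 3.906×10^5 mm⁴
Solid square: I = a⁴/12  ⇒  a = (12I)^(1/4) = (12×3.906×10^5)^(1/4) = 46.5 mm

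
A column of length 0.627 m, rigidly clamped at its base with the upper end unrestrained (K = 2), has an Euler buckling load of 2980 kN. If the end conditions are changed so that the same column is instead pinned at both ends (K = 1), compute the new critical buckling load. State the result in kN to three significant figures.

P_cr ∝ 1/K², so P_cr,new = P_cr,old × (K_old/K_new)² = 2980 × (2/1)²
= 2980 × 4.000 = 11900 kN

P_cr ≈ 11900 kN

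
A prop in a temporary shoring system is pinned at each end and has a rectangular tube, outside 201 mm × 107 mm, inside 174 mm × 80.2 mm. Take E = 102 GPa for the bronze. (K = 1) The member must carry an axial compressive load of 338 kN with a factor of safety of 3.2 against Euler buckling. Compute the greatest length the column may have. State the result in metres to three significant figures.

L_max ≈ 3.48 m

Weak-axis I_min = (h_o·b_o³ − h_i·b_i³)/12 with b_o = 107, b_i = 80.20 mm (shorter outer/inner sides).
I_min = (201×107³ − 174.0×80.20³)/12 = 1.304×10^7 mm⁴
I = 1.304×10^-5 m⁴
Required critical load P_cr = n·P = 3.2 × 338 = 1082 kN = 1.082×10^6 N
From P_cr = π²EI/(K·L)²:  L = (1/K)·√(π²EI/P_cr) = (1/1)·√(π²×1.02×10^11×1.304×10^-5/1.082×10^6)
L = 3.48 m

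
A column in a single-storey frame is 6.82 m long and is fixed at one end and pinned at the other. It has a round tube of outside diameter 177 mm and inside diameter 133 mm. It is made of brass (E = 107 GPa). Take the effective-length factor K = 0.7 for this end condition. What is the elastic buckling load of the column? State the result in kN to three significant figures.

P_cr ≈ 1520 kN

d_o = 177 mm, d_i = 133 mm
I = π(d_o⁴ − d_i⁴)/64 = π(177⁴ − 133.0⁴)/64 = 3.282×10^7 mm⁴
I = 3.282×10^7 mm⁴ = 3.282×10^-5 m⁴
Effective length L_e = K·L = 0.7 × 6.82 = 4.774 m
P_cr = π²EI / L_e² = π² × 107×10⁹ × 3.282×10^-5 / 4.774² = 1.521×10^6 N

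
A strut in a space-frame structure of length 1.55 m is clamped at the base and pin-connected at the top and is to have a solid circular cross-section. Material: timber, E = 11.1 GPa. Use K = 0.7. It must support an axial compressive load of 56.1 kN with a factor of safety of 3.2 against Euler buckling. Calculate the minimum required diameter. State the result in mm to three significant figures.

d ≈ 79.2 mm

Required P_cr = n·P = 3.2 × 56.1 = 179.5 kN
L_e = K·L = 0.7 × 1.55 = 1.085 m
Required I = P_cr·L_e²/(π²E) = 1.795×10^5 × 1.085² / (π² × 1.11×10^10) = 1.929×10^-6 m⁴
I_req = 1.929×10^6 mm⁴
Solid circle: I = πd⁴/64  ⇒  d = (64I/π)^(1/4) = (64×1.929×10^6/π)^(1/4) = 79.2 mm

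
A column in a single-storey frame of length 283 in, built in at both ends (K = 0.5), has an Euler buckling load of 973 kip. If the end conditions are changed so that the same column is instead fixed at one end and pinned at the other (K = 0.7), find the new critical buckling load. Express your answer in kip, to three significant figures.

P_cr ≈ 496 kip

P_cr ∝ 1/K², so P_cr,new = P_cr,old × (K_old/K_new)² = 973 × (0.5/0.7)²
= 973 × 0.5102 = 496 kip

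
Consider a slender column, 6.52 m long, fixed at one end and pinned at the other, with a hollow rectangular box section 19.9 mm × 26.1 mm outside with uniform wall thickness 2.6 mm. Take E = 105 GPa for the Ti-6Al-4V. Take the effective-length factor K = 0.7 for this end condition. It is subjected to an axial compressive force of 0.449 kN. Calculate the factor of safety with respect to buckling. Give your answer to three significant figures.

Inner dimensions: h_i = 26.1 − 2×2.6 = 20.90 mm, b_i = 19.9 − 2×2.6 = 14.70 mm
Weak-axis I_min = (h_o·b_o³ − h_i·b_i³)/12 with b_o = 19.9, b_i = 14.70 mm (shorter outer/inner sides).
I_min = (26.1×19.9³ − 20.90×14.70³)/12 = 1.161×10^4 mm⁴
I = 1.161×10^4 mm⁴ = 1.161×10^-8 m⁴
Effective length L_e = K·L = 0.7 × 6.52 = 4.564 m
P_cr = π²EI / L_e² = π² × 105×10⁹ × 1.161×10^-8 / 4.564² = 577.5 N
Factor of safety n = P_cr / P = 0.57750 / 0.449 = 1.29

n ≈ 1.29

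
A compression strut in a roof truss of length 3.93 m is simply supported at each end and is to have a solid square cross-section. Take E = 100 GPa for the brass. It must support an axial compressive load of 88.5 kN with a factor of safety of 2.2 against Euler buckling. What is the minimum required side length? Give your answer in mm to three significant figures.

a ≈ 77.8 mm

Required P_cr = n·P = 2.2 × 88.5 = 194.7 kN
L_e = K·L = 1 × 3.93 = 3.930 m
Required I = P_cr·L_e²/(π²E) = 1.947×10^5 × 3.930² / (π² × 1.00×10^11) = 3.047×10^-6 m⁴
I_req = 3.047×10^6 mm⁴
Solid square: I = a⁴/12  ⇒  a = (12I)^(1/4) = (12×3.047×10^6)^(1/4) = 77.8 mm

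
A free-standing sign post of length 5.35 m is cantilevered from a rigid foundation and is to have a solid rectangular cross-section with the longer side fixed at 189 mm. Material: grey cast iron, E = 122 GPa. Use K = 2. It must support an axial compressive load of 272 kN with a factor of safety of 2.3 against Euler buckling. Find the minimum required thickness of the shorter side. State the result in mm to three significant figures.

b ≈ 156 mm

Required P_cr = n·P = 2.3 × 272 = 625.6 kN
L_e = K·L = 2 × 5.35 = 10.70 m
Required I = P_cr·L_e²/(π²E) = 6.256×10^5 × 10.70² / (π² × 1.22×10^11) = 5.948×10^-5 m⁴
I_req = 5.948×10^7 mm⁴
Rectangle, weak axis: I_min = h·b³/12 with h = 189 mm fixed  ⇒  b = (12I/h)^(1/3) = 156 mm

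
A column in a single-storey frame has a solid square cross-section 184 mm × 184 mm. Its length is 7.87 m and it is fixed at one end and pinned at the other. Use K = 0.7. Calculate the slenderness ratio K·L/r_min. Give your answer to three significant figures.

λ ≈ 104

For a square r = a/√12 = 184/√12 = 53.12 mm
L_e = K·L = 0.7 × 7.87 m = 5.509 m = 5509.0 mm
λ = L_e / r_min = 5509.0 / 53.12 = 104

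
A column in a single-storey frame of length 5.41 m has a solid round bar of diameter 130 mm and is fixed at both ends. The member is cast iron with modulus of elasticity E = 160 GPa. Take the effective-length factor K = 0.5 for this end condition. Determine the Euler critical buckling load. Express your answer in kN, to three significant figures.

P_cr ≈ 3030 kN

I = πd⁴/64 = π×130⁴/64 = 1.402×10^7 mm⁴
I = 1.402×10^7 mm⁴ = 1.402×10^-5 m⁴
Effective length L_e = K·L = 0.5 × 5.41 = 2.705 m
P_cr = π²EI / L_e² = π² × 160×10⁹ × 1.402×10^-5 / 2.705² = 3.026×10^6 N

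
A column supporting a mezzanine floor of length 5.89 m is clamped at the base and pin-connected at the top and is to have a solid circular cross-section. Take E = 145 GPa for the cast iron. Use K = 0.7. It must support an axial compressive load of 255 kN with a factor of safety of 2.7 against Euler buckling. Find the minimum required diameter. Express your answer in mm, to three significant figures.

Required P_cr = n·P = 2.7 × 255 = 688.5 kN
L_e = K·L = 0.7 × 5.89 = 4.123 m
Required I = P_cr·L_e²/(π²E) = 6.885×10^5 × 4.123² / (π² × 1.45×10^11) = 8.178×10^-6 m⁴
I_req = 8.178×10^6 mm⁴
Solid circle: I = πd⁴/64  ⇒  d = (64I/π)^(1/4) = (64×8.178×10^6/π)^(1/4) = 114 mm

d ≈ 114 mm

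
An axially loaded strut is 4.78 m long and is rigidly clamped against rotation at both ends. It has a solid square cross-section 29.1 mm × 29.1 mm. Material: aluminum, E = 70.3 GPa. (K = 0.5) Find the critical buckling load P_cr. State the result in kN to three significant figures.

P_cr ≈ 7.26 kN

I = a⁴/12 = 29.1⁴/12 = 5.976×10^4 mm⁴
I = 5.976×10^4 mm⁴ = 5.976×10^-8 m⁴
Effective length L_e = K·L = 0.5 × 4.78 = 2.390 m
P_cr = π²EI / L_e² = π² × 70.3×10⁹ × 5.976×10^-8 / 2.390² = 7.259×10^3 N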